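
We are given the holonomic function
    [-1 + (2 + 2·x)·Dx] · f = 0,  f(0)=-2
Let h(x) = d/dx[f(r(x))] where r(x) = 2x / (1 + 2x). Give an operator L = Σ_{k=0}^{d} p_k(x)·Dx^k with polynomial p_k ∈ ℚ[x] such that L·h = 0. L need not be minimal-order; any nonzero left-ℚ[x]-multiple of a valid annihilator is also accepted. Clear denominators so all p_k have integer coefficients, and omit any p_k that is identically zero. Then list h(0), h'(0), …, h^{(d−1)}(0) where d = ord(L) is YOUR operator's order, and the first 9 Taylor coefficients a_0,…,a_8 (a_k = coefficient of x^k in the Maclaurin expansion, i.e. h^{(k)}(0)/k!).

L = (-5 - 16·x) + (-1 - 6·x - 8·x^2)·Dx  (order 1).
h: a_k = -2, 10, -39, 141, -1995/4, 7059/4, -50435/8, 182461/8, -5347827/64, …
ICs: h(0) = -2.

f: a_k = -2, -1, 1/4, -1/8, 5/64, -7/128, 21/512, -33/1024, 429/16384, …
f∘r: x↦r, Dx↦Dx/r' in L_f ⇒ L₀.
Differentiate: ansatz ord ≤ ord L₀ ⇒ L.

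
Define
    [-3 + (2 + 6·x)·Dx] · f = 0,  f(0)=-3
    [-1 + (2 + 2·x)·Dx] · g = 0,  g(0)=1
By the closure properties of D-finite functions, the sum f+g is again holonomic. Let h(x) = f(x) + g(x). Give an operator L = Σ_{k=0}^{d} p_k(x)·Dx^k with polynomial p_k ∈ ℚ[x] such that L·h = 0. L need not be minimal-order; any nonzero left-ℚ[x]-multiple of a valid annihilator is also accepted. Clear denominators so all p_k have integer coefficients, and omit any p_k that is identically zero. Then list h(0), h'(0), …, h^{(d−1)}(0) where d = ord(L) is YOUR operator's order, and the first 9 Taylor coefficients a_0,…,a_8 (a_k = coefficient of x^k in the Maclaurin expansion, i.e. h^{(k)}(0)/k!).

L = -3 + (8 + 12·x)·Dx + (4 + 16·x + 12·x^2)·Dx^2  (order 2).
h: a_k = -2, -4, 13/4, -5, 605/64, -637/32, 22953/512, -6765/64, 4221789/16384, …
ICs: h(0) = -2, h′(0) = -4.

f: a_k = -3, -9/2, 27/8, -81/16, 1215/128, -5103/256, 45927/1024, -216513/2048, 8444007/32768, …
g: a_k = 1, 1/2, -1/8, 1/16, -5/128, 7/256, -21/1024, 33/2048, -429/32768, …
L₀ := lclm(L_f,L_g); ord L₀ ≤ 1+1.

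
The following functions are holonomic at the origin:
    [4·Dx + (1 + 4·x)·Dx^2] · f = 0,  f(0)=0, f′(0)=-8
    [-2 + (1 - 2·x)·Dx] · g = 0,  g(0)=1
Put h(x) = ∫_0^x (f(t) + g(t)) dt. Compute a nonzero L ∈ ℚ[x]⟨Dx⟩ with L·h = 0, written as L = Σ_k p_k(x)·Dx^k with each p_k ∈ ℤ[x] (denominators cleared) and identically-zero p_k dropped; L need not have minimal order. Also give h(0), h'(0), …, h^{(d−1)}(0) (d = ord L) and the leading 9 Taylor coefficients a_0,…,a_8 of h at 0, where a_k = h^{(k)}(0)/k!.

f: a_k = 0, -8, 16, -128/3, 128, -2048/5, 4096/3, -32768/7, 16384, …
g: a_k = 1, 2, 4, 8, 16, 32, 64, 128, 256, …
f+g: L₀ = lclm(L_f,L_g), ord ≤ 2+1.
∫: right-multiply L₀ by Dx.
L = (-28 - 16·x)·Dx^2 + (1 - 40·x - 32·x^2)·Dx^3 + (1 + 3·x - 6·x^2 - 8·x^3)·Dx^4  (order 4).
h: a_k = 0, 1, -3, 20/3, -26/3, 144/5, -944/15, 4288/21, -3984/7, …
ICs: h(0) = 0, h′(0) = 1, h′′(0) = -6, h′′′(0) = 40.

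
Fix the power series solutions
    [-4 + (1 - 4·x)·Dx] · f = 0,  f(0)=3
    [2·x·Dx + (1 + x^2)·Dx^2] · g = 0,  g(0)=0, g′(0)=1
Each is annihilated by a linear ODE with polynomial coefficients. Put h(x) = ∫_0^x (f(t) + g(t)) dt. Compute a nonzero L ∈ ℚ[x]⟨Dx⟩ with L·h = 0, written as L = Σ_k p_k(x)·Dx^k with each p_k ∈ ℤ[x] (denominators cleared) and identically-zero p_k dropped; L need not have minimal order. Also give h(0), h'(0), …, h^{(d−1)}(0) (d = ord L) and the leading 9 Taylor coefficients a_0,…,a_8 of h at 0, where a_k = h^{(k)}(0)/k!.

f: a_k = 3, 12, 48, 192, 768, 3072, 12288, 49152, 196608, …
g: a_k = 0, 1, 0, -1/3, 0, 1/5, 0, -1/7, 0, …
Sum ⇒ L₀ = lclm(L_f,L_g) in ℚ(x)⟨Dx⟩.
h=∫₀ˣh₀: take L = L₀·Dx.
L = (-8 + 128·x + 24·x^2)·Dx^2 + (49 - 8·x + 109·x^2 + 24·x^3)·Dx^3 + (-4 + 15·x + 15·x^3 + 4·x^4)·Dx^4  (order 4).
h: a_k = 0, 3, 13/2, 16, 575/12, 768/5, 15361/30, 12288/7, 344063/56, …
ICs: h(0) = 0, h′(0) = 3, h′′(0) = 13, h′′′(0) = 96.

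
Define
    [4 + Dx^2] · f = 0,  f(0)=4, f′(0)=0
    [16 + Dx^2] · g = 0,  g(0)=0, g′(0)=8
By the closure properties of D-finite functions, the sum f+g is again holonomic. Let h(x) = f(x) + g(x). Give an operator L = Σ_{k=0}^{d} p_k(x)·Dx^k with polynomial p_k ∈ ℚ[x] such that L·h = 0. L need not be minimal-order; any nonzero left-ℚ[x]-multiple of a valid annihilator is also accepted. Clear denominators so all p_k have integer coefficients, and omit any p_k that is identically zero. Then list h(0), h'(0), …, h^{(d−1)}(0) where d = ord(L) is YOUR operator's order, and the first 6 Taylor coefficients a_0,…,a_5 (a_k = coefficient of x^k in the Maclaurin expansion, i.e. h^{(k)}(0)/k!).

f: a_k = 4, 0, -8, 0, 8/3, 0, …
g: a_k = 0, 8, 0, -64/3, 0, 256/15, …
Weyl lclm of L_f,L_g ⇒ L₀ (ord ≤ 4).
L = 64 + 20·Dx^2 + Dx^4  (order 4).
h: a_k = 4, 8, -8, -64/3, 8/3, 256/15, …
ICs: h(0) = 4, h′(0) = 8, h′′(0) = -16, h′′′(0) = -128.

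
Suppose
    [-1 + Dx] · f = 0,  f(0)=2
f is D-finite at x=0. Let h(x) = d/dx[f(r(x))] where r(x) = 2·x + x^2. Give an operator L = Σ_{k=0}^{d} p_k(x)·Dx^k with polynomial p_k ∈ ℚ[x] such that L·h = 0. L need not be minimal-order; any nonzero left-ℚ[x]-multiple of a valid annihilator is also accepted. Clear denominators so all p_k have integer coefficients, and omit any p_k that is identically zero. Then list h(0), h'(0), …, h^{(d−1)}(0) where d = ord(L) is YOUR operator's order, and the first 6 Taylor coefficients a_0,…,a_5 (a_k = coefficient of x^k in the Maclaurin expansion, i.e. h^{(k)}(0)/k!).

L = (3 + 4·x + 2·x^2) + (-1 - x)·Dx  (order 1).
h: a_k = 4, 12, 20, 76/3, 26, 346/15, …
ICs: h(0) = 4.

f: a_k = 2, 2, 1, 1/3, 1/12, 1/60, …
Substitute x→r, Dx→(1/r')Dx; clear ⇒ L₀.
h=h₀': d/dx-closure on L₀ ⇒ L.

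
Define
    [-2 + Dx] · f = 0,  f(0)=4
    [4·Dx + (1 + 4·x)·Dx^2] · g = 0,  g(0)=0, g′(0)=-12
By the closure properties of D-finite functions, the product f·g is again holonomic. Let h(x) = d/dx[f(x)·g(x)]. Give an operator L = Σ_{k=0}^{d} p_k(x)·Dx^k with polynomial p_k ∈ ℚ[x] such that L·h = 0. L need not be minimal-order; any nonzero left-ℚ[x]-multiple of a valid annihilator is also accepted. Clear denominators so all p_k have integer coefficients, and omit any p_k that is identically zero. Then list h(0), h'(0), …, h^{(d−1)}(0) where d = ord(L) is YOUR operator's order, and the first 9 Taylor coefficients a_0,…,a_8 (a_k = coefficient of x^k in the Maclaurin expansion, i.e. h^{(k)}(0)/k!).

f: a_k = 4, 8, 8, 16/3, 8/3, 16/15, 16/45, 32/315, 8/315, …
g: a_k = 0, -12, 24, -64, 192, -3072/5, 2048, -49152/7, 24576, …
Sym-product of L_f,L_g gives L₀ (≤ ord 2).
Differentiate: ansatz ord ≤ ord L₀ ⇒ L.
L = (20 - 32·x + 64·x^2) + (-8 + 16·x - 64·x^2)·Dx + (-1 + 16·x^2)·Dx^2  (order 2).
h: a_k = -48, 0, -480, 1536, -6688, 27136, -1653056/15, 6682624/15, -12576224/7, …
ICs: h(0) = -48, h′(0) = 0.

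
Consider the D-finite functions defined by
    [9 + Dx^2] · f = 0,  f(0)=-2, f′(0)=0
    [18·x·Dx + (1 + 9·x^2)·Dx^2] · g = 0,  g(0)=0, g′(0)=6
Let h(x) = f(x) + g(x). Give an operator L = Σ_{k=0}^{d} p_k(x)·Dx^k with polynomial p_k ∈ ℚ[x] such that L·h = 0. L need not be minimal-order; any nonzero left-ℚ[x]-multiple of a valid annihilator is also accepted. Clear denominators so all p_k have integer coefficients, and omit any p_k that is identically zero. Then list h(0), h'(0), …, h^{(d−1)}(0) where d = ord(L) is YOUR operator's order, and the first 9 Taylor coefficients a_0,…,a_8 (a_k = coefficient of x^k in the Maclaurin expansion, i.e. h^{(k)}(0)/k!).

L = (-1782·x + 20412·x^3 + 13122·x^5)·Dx + (-9 + 567·x^2 + 6561·x^4 + 6561·x^6)·Dx^2 + (-198·x + 2268·x^3 + 1458·x^5)·Dx^3 + (-1 + 63·x^2 + 729·x^4 + 729·x^6)·Dx^4  (order 4).
h: a_k = -2, 6, 9, -18, -27/4, 486/5, 81/40, -4374/7, -729/2240, …
ICs: h(0) = -2, h′(0) = 6, h′′(0) = 18, h′′′(0) = -108.

f: a_k = -2, 0, 9, 0, -27/4, 0, 81/40, 0, -729/2240, …
g: a_k = 0, 6, 0, -18, 0, 486/5, 0, -4374/7, 0, …
f+g: L₀ = lclm(L_f,L_g), ord ≤ 2+2.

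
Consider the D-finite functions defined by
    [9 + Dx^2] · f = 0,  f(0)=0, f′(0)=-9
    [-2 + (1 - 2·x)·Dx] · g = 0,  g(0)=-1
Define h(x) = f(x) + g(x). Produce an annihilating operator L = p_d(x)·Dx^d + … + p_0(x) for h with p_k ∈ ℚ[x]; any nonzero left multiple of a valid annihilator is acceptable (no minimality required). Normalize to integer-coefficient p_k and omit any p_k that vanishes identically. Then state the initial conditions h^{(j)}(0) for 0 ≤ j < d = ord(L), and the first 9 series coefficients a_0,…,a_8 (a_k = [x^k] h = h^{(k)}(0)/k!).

f: a_k = 0, -9, 0, 27/2, 0, -243/40, 0, 729/560, 0, …
g: a_k = -1, -2, -4, -8, -16, -32, -64, -128, -256, …
f+g: L₀ = lclm(L_f,L_g), ord ≤ 2+1.
L = (-594 + 648·x - 648·x^2) + (153 - 630·x + 972·x^2 - 648·x^3)·Dx + (-66 + 72·x - 72·x^2)·Dx^2 + (17 - 70·x + 108·x^2 - 72·x^3)·Dx^3  (order 3).
h: a_k = -1, -11, -4, 11/2, -16, -1523/40, -64, -70951/560, -256, …
ICs: h(0) = -1, h′(0) = -11, h′′(0) = -8.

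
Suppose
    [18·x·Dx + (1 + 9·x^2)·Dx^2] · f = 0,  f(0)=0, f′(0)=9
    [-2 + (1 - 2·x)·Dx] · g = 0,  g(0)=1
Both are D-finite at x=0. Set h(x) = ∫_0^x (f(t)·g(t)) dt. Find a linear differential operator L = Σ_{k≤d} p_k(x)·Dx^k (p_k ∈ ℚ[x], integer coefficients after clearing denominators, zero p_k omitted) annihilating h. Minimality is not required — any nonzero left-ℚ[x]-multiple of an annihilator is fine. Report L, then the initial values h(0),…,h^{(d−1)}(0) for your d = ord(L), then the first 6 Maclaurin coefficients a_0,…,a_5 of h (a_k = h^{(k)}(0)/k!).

f: a_k = 0, 9, 0, -27, 0, 729/5, …
g: a_k = 1, 2, 4, 8, 16, 32, …
Sym-product of L_f,L_g gives L₀ (≤ ord 2).
∫: right-multiply L₀ by Dx.
L = 36·x·Dx + (4 - 18·x + 72·x^2)·Dx^2 + (-1 + 2·x - 9·x^2 + 18·x^3)·Dx^3  (order 3).
h: a_k = 0, 0, 9/2, 6, 9/4, 18/5, …
ICs: h(0) = 0, h′(0) = 0, h′′(0) = 9.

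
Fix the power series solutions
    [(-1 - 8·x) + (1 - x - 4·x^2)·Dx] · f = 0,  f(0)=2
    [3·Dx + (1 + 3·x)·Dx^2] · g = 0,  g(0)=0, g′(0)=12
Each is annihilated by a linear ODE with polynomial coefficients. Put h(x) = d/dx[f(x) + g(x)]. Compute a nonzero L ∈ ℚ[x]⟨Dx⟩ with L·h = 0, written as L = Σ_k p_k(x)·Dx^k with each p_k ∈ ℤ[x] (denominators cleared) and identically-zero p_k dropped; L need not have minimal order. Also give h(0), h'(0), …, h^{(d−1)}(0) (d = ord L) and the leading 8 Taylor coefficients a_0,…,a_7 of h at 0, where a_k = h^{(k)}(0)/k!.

f: a_k = 2, 2, 10, 18, 58, 130, 362, 882, …
g: a_k = 0, 12, -18, 36, -81, 972/5, -486, 8748/7, …
h₀=f+g: left-lcm gives L₀, ord ≤ 3.
Differentiate: ansatz ord ≤ ord L₀ ⇒ L.
L = (342 + 2178·x + 6624·x^2 + 6336·x^3 + 6912·x^4) + (36 + 696·x + 4356·x^2 + 10176·x^3 + 12960·x^4 + 11520·x^5)·Dx + (-13 - 101·x - 191·x^2 + 225·x^3 + 1440·x^4 + 2928·x^5 + 2304·x^6)·Dx^2  (order 2).
h: a_k = 14, -16, 162, -92, 1622, -744, 14922, -7604, …
ICs: h(0) = 14, h′(0) = -16.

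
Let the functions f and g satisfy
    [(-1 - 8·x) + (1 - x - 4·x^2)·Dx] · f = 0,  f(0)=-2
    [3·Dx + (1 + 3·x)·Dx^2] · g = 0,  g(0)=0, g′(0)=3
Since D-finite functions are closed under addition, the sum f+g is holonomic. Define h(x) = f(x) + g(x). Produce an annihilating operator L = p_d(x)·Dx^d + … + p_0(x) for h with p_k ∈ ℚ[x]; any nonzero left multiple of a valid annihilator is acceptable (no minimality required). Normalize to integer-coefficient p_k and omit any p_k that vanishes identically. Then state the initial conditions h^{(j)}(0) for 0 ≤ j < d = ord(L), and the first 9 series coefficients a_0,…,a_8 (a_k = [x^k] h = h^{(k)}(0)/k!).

L = (342 + 2178·x + 6624·x^2 + 6336·x^3 + 6912·x^4)·Dx + (36 + 696·x + 4356·x^2 + 10176·x^3 + 12960·x^4 + 11520·x^5)·Dx^2 + (-13 - 101·x - 191·x^2 + 225·x^3 + 1440·x^4 + 2928·x^5 + 2304·x^6)·Dx^3  (order 3).
h: a_k = -2, 1, -29/2, -9, -313/4, -407/5, -967/2, -3987/7, -25201/8, …
ICs: h(0) = -2, h′(0) = 1, h′′(0) = -29.

f: a_k = -2, -2, -10, -18, -58, -130, -362, -882, -2330, …
g: a_k = 0, 3, -9/2, 9, -81/4, 243/5, -243/2, 2187/7, -6561/8, …
Weyl lclm of L_f,L_g ⇒ L₀ (ord ≤ 3).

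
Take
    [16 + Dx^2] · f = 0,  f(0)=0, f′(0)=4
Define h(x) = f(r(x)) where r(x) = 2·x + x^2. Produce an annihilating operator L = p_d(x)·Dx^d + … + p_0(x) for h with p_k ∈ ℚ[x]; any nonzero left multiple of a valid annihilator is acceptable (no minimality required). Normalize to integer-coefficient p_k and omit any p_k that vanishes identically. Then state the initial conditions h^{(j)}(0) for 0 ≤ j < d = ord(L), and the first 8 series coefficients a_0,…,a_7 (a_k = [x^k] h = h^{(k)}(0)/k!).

L = (64 + 192·x + 192·x^2 + 64·x^3) - Dx + (1 + x)·Dx^2  (order 2).
h: a_k = 0, 8, 4, -256/3, -128, 3136/15, 672, 83968/315, …
ICs: h(0) = 0, h′(0) = 8.

f: a_k = 0, 4, 0, -32/3, 0, 128/15, 0, -1024/315, …
Substitute x→r, Dx→(1/r')Dx; clear ⇒ L₀.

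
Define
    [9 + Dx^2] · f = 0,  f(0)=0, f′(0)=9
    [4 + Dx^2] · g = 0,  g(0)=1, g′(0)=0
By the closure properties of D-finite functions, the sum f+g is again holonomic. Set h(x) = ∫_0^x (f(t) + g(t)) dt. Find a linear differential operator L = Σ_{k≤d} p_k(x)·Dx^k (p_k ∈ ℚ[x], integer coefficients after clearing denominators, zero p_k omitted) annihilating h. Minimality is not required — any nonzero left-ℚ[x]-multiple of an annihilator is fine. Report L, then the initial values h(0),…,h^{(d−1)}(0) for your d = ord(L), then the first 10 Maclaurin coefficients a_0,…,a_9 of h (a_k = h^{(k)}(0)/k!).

f: a_k = 0, 9, 0, -27/2, 0, 243/40, 0, -729/560, 0, 729/4480, …
g: a_k = 1, 0, -2, 0, 2/3, 0, -4/45, 0, 2/315, 0, …
Sum ⇒ L₀ = lclm(L_f,L_g) in ℚ(x)⟨Dx⟩.
h=∫₀ˣh₀: take L = L₀·Dx.
L = 36·Dx + 13·Dx^3 + Dx^5  (order 5).
h: a_k = 0, 1, 9/2, -2/3, -27/8, 2/15, 81/80, -4/315, -729/4480, 2/2835, …
ICs: h(0) = 0, h′(0) = 1, h′′(0) = 9, h′′′(0) = -4, h′′′′(0) = -81.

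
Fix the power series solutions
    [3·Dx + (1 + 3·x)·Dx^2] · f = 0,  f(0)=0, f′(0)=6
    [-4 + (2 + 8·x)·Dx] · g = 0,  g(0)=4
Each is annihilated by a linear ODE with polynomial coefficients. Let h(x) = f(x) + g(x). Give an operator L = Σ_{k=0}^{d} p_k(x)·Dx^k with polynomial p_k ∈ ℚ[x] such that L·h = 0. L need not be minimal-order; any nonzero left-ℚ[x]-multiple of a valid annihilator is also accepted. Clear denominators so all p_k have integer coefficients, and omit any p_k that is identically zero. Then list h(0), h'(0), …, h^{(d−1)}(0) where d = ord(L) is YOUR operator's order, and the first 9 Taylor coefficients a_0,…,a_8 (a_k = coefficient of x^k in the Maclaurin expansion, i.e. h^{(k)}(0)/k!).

f: a_k = 0, 6, -9, 18, -81/2, 486/5, -243, 4374/7, -6561/4, …
g: a_k = 4, 8, -8, 16, -40, 112, -336, 1056, -3432, …
h₀=f+g: left-lcm gives L₀, ord ≤ 3.
L = 36·x·Dx + (6 + 72·x + 180·x^2)·Dx^2 + (1 + 13·x + 54·x^2 + 72·x^3)·Dx^3  (order 3).
h: a_k = 4, 14, -17, 34, -161/2, 1046/5, -579, 11766/7, -20289/4, …
ICs: h(0) = 4, h′(0) = 14, h′′(0) = -34.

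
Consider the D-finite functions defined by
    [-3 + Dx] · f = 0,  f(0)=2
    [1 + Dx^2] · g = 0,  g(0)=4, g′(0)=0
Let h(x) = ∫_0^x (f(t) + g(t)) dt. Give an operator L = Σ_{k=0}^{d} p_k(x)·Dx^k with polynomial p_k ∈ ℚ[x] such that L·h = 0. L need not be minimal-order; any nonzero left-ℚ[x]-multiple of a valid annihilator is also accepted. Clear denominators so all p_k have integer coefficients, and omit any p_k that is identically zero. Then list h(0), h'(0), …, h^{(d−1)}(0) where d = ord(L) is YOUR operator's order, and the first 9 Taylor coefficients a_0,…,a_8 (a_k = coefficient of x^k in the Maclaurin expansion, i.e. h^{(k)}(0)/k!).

f: a_k = 2, 6, 9, 9, 27/4, 81/20, 81/40, 243/280, 729/2240, …
g: a_k = 4, 0, -2, 0, 1/6, 0, -1/180, 0, 1/10080, …
Weyl lclm of L_f,L_g ⇒ L₀ (ord ≤ 3).
∫: right-multiply L₀ by Dx.
L = -3·Dx + Dx^2 - 3·Dx^3 + Dx^4  (order 4).
h: a_k = 0, 6, 3, 7/3, 9/4, 83/60, 27/40, 727/2520, 243/2240, …
ICs: h(0) = 0, h′(0) = 6, h′′(0) = 6, h′′′(0) = 14.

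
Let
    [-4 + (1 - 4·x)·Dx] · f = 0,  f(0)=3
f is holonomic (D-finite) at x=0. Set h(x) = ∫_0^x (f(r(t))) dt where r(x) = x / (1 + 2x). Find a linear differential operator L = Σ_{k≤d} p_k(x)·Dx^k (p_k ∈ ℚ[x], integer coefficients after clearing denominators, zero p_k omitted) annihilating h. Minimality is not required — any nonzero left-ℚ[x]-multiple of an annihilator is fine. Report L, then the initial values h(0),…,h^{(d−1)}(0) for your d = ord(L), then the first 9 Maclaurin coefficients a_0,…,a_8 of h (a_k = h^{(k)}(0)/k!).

L = 4·Dx + (-1 + 4·x^2)·Dx^2  (order 2).
h: a_k = 0, 3, 6, 8, 12, 96/5, 32, 384/7, 96, …
ICs: h(0) = 0, h′(0) = 3.

f: a_k = 3, 12, 48, 192, 768, 3072, 12288, 49152, 196608, …
Substitute x→r, Dx→(1/r')Dx; clear ⇒ L₀.
Integrate: L := L₀·Dx.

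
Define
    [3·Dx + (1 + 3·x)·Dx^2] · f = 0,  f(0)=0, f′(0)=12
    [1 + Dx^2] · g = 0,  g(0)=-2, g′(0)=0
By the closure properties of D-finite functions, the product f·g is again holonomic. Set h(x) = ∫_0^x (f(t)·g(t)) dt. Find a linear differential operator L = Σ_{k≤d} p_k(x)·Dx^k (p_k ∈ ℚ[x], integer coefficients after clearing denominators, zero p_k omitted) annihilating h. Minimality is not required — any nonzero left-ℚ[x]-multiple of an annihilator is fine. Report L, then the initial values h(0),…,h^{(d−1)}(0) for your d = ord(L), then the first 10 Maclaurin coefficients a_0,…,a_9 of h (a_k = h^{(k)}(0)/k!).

L = (-203 - 222·x - 189·x^2 + 432·x^3 + 324·x^4)·Dx + (-84 - 108·x + 648·x^2 + 648·x^3)·Dx^2 + (-208 - 228·x - 54·x^2 + 864·x^3 + 648·x^4)·Dx^3 + (-84 - 108·x + 648·x^2 + 648·x^3)·Dx^4 + (-5 - 6·x + 135·x^2 + 432·x^3 + 324·x^4)·Dx^5  (order 5).
h: a_k = 0, 0, -12, 12, -15, 144/5, -1769/30, 255/2, -484679/1680, 60817/90, …
ICs: h(0) = 0, h′(0) = 0, h′′(0) = -24, h′′′(0) = 72, h′′′′(0) = -360.

f: a_k = 0, 12, -18, 36, -81, 972/5, -486, 8748/7, -6561/2, 8748, …
g: a_k = -2, 0, 1, 0, -1/12, 0, 1/360, 0, -1/20160, 0, …
L₀ := L_f ⊗_s L_g (sym. prod.), ord ≤ 4.
h=∫₀ˣh₀: take L = L₀·Dx.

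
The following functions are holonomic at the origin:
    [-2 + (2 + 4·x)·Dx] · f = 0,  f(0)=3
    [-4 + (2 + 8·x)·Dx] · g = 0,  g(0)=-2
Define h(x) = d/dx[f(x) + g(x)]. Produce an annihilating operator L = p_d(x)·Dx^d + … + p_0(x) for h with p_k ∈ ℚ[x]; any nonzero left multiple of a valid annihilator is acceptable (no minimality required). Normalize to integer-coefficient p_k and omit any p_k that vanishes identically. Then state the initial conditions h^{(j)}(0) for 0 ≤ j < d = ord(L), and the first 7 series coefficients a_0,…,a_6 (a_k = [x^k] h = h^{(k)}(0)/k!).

f: a_k = 3, 3, -3/2, 3/2, -15/8, 21/8, -63/16, …
g: a_k = -2, -4, 4, -8, 20, -56, 168, …
L₀ := lclm(L_f,L_g); ord L₀ ≤ 1+1.
h=h₀': d/dx-closure on L₀ ⇒ L.
L = -6 + (-9 - 24·x)·Dx + (-1 - 6·x - 8·x^2)·Dx^2  (order 2).
h: a_k = -1, 5, -39/2, 145/2, -2135/8, 7875/8, -58443/16, …
ICs: h(0) = -1, h′(0) = 5.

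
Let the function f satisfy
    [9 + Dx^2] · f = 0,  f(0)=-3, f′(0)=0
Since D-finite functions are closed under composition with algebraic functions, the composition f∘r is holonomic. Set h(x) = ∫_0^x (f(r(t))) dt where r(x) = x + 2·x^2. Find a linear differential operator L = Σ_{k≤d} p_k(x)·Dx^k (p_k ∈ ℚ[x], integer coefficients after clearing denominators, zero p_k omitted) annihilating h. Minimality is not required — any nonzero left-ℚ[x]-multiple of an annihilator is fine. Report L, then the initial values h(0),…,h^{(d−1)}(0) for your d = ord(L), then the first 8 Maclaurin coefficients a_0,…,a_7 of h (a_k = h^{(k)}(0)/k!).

f: a_k = -3, 0, 27/2, 0, -81/8, 0, 243/80, 0, …
L₀ from L_f via x↦r, Dx↦r'^{-1}Dx.
Integrate: L := L₀·Dx.
L = (9 + 108·x + 432·x^2 + 576·x^3)·Dx - 4·Dx^2 + (1 + 4·x)·Dx^3  (order 3).
h: a_k = 0, -3, 0, 9/2, 27/2, 351/40, -27/2, -19197/560, …
ICs: h(0) = 0, h′(0) = -3, h′′(0) = 0.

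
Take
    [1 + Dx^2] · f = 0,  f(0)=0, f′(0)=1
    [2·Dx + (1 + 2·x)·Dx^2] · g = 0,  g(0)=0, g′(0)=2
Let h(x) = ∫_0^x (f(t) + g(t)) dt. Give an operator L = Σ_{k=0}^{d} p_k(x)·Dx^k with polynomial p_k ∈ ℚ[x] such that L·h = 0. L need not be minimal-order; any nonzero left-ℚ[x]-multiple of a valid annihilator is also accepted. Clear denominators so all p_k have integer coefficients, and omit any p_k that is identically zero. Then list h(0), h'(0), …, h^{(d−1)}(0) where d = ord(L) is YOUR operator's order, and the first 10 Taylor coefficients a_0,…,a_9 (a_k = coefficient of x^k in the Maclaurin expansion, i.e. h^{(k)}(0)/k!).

L = (50 + 8·x + 8·x^2)·Dx^2 + (9 + 22·x + 12·x^2 + 8·x^3)·Dx^3 + (50 + 8·x + 8·x^2)·Dx^4 + (9 + 22·x + 12·x^2 + 8·x^3)·Dx^5  (order 5).
h: a_k = 0, 0, 3/2, -2/3, 5/8, -4/5, 769/720, -32/21, 92159/40320, -32/9, …
ICs: h(0) = 0, h′(0) = 0, h′′(0) = 3, h′′′(0) = -4, h′′′′(0) = 15.

f: a_k = 0, 1, 0, -1/6, 0, 1/120, 0, -1/5040, 0, 1/362880, …
g: a_k = 0, 2, -2, 8/3, -4, 32/5, -32/3, 128/7, -32, 512/9, …
Weyl lclm of L_f,L_g ⇒ L₀ (ord ≤ 4).
Integrate: L := L₀·Dx.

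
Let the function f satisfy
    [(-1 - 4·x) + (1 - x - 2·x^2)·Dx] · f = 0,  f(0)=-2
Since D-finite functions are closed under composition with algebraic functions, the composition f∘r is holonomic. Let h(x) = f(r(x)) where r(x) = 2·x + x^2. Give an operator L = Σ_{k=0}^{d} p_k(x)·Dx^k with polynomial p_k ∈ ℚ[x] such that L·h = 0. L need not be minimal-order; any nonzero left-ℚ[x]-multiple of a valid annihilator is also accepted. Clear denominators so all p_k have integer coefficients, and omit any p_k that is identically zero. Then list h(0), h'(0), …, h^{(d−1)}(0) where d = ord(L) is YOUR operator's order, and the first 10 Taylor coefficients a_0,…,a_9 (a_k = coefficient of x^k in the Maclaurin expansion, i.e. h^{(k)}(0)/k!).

f: a_k = -2, -2, -6, -10, -22, -42, -86, -170, -342, -682, …
Substitute x→r, Dx→(1/r')Dx; clear ⇒ L₀.
L = (2 + 16·x + 8·x^2) + (-1 + 3·x + 6·x^2 + 2·x^3)·Dx  (order 1).
h: a_k = -2, -4, -26, -104, -478, -2108, -9402, -41808, -186054, -827812, …
ICs: h(0) = -2.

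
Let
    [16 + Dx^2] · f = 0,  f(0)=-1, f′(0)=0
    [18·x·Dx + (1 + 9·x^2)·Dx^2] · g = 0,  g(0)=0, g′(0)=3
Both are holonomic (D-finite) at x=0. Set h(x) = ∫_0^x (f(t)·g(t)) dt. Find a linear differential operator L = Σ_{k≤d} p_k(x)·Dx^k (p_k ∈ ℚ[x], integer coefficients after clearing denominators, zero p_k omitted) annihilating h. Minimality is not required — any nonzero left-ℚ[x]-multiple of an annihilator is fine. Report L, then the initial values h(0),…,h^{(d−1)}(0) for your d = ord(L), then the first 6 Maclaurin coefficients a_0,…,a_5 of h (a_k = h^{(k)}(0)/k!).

L = (20800 + 494784·x^2 + 2923776·x^4 + 11943936·x^6 + 26873856·x^8)·Dx + (19584·x + 342144·x^3 + 2239488·x^5 + 6718464·x^7)·Dx^2 + (1700 + 42732·x^2 + 318816·x^4 + 1492992·x^6 + 3359232·x^8)·Dx^3 + (1224·x + 21384·x^3 + 139968·x^5 + 419904·x^7)·Dx^4 + (25 + 738·x^2 + 8505·x^4 + 46656·x^6 + 104976·x^8)·Dx^5  (order 5).
h: a_k = 0, 0, -3/2, 0, 33/4, 0, …
ICs: h(0) = 0, h′(0) = 0, h′′(0) = -3, h′′′(0) = 0, h′′′′(0) = 198.

f: a_k = -1, 0, 8, 0, -32/3, 0, …
g: a_k = 0, 3, 0, -9, 0, 243/5, …
h₀=f·g: eliminate ⇒ L₀, order ≤ 2·2.
h=∫h₀ ⇒ L = L₀·Dx.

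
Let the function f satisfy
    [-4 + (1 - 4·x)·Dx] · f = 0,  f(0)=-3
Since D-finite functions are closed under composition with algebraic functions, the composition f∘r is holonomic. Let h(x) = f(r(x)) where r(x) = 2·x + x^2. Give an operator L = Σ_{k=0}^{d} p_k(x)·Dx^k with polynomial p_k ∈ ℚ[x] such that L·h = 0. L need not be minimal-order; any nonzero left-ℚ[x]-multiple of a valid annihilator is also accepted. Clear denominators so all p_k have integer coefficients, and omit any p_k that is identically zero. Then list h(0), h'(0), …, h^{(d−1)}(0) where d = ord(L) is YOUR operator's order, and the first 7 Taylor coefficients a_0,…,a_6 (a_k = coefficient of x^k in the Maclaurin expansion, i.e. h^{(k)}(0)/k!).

f: a_k = -3, -12, -48, -192, -768, -3072, -12288, …
L₀ from L_f via x↦r, Dx↦r'^{-1}Dx.
L = (8 + 8·x) + (-1 + 8·x + 4·x^2)·Dx  (order 1).
h: a_k = -3, -24, -204, -1728, -14640, -124032, -1050816, …
ICs: h(0) = -3.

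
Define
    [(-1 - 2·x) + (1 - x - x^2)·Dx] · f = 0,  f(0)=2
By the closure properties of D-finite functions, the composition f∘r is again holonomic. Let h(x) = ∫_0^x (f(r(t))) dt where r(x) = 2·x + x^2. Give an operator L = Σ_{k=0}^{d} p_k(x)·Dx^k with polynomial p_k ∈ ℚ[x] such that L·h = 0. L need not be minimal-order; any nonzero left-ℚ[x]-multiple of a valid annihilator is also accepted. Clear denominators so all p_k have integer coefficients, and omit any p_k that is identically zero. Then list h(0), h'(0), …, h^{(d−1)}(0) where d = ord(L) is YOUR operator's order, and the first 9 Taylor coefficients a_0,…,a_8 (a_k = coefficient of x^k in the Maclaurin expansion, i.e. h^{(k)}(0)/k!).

L = (2 + 10·x + 12·x^2 + 4·x^3)·Dx + (-1 + 2·x + 5·x^2 + 4·x^3 + x^4)·Dx^2  (order 2).
h: a_k = 0, 2, 2, 6, 16, 236/5, 434/3, 3190/7, 1466, …
ICs: h(0) = 0, h′(0) = 2.

f: a_k = 2, 2, 4, 6, 10, 16, 26, 42, 68, …
Change of var in L_f (x↦r) gives L₀.
h=∫h₀ ⇒ L = L₀·Dx.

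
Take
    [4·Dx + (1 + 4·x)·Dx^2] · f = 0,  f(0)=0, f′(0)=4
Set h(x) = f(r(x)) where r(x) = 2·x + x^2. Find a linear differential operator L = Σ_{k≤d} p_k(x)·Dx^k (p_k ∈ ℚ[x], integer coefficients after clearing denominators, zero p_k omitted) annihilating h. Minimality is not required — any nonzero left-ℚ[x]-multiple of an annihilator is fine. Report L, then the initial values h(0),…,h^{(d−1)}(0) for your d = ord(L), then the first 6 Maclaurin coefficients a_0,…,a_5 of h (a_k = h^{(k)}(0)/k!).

f: a_k = 0, 4, -8, 64/3, -64, 1024/5, …
Substitute x→r, Dx→(1/r')Dx; clear ⇒ L₀.
L = (7 + 8·x + 4·x^2)·Dx + (1 + 9·x + 12·x^2 + 4·x^3)·Dx^2  (order 2).
h: a_k = 0, 8, -28, 416/3, -776, 23168/5, …
ICs: h(0) = 0, h′(0) = 8.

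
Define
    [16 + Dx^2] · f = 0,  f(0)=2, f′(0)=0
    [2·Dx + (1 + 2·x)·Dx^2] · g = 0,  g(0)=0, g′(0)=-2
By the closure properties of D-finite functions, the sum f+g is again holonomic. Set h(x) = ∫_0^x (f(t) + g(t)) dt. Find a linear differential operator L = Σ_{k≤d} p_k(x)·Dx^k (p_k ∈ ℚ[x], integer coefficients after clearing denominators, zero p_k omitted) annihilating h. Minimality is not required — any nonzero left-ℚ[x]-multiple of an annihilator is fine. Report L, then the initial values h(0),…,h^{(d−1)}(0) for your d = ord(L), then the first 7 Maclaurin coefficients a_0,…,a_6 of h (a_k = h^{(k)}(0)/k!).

L = (160 + 256·x + 256·x^2)·Dx^2 + (48 + 224·x + 384·x^2 + 256·x^3)·Dx^3 + (10 + 16·x + 16·x^2)·Dx^4 + (3 + 14·x + 24·x^2 + 16·x^3)·Dx^5  (order 5).
h: a_k = 0, 2, -1, -14/3, -2/3, 76/15, -16/15, …
ICs: h(0) = 0, h′(0) = 2, h′′(0) = -2, h′′′(0) = -28, h′′′′(0) = -16.

f: a_k = 2, 0, -16, 0, 64/3, 0, -512/45, …
g: a_k = 0, -2, 2, -8/3, 4, -32/5, 32/3, …
Sum ⇒ L₀ = lclm(L_f,L_g) in ℚ(x)⟨Dx⟩.
h=∫₀ˣh₀: take L = L₀·Dx.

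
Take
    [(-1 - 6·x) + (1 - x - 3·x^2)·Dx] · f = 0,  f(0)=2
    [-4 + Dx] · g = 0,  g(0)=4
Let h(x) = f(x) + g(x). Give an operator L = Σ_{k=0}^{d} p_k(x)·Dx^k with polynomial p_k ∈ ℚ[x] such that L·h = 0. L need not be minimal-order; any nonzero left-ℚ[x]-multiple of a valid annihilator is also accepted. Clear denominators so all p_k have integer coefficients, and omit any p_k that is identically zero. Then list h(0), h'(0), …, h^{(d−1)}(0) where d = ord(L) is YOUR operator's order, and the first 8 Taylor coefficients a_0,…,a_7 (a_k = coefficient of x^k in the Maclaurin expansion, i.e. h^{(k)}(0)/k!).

f: a_k = 2, 2, 8, 14, 38, 80, 194, 434, …
g: a_k = 4, 16, 32, 128/3, 128/3, 512/15, 1024/45, 4096/315, …
Weyl lclm of L_f,L_g ⇒ L₀ (ord ≤ 2).
L = (-16 + 8·x - 360·x^2 - 288·x^3) + (-8 + 50·x + 134·x^2 - 96·x^3 - 144·x^4)·Dx + (3 - 13·x - 11·x^2 + 42·x^3 + 36·x^4)·Dx^2  (order 2).
h: a_k = 6, 18, 40, 170/3, 242/3, 1712/15, 9754/45, 140806/315, …
ICs: h(0) = 6, h′(0) = 18.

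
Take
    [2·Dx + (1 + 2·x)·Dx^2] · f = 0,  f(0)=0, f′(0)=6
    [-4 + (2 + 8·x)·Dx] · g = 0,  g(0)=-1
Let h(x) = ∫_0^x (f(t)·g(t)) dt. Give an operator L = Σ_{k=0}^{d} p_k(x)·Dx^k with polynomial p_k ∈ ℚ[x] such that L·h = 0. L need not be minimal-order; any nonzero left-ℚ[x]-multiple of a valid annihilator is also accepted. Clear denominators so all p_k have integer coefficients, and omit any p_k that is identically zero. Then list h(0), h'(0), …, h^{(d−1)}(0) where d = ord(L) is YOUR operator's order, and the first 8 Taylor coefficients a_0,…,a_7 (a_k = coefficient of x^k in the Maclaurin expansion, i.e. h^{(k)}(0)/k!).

L = (8 + 8·x)·Dx + (-2 - 8·x)·Dx^2 + (1 + 10·x + 32·x^2 + 32·x^3)·Dx^3  (order 3).
h: a_k = 0, 0, -3, -2, 4, -8, 262/15, -1452/35, …
ICs: h(0) = 0, h′(0) = 0, h′′(0) = -6.

f: a_k = 0, 6, -6, 8, -12, 96/5, -32, 384/7, …
g: a_k = -1, -2, 2, -4, 10, -28, 84, -264, …
L₀ := L_f ⊗_s L_g (sym. prod.), ord ≤ 2.
∫: right-multiply L₀ by Dx.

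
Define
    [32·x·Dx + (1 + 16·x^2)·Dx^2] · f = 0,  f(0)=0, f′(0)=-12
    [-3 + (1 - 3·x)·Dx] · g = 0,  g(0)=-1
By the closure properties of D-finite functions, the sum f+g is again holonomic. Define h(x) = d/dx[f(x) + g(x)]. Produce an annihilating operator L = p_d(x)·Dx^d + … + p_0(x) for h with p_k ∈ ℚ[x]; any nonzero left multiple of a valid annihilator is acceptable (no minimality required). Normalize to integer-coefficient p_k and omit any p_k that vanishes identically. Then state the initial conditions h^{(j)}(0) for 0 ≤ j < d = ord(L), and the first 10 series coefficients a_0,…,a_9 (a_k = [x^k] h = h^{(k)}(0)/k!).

L = (96 - 1152·x - 4608·x^2) + (-43 + 96·x - 240·x^2 - 4608·x^3)·Dx + (3 + 7·x + 112·x^3 - 768·x^4)·Dx^2  (order 2).
h: a_k = -15, -18, 111, -324, -4287, -4374, 33843, -52488, -963579, -590490, …
ICs: h(0) = -15, h′(0) = -18.

f: a_k = 0, -12, 0, 64, 0, -3072/5, 0, 49152/7, 0, -262144/3, …
g: a_k = -1, -3, -9, -27, -81, -243, -729, -2187, -6561, -19683, …
Sum ⇒ L₀ = lclm(L_f,L_g) in ℚ(x)⟨Dx⟩.
h₀' ⇒ L via d/dx closure of L₀.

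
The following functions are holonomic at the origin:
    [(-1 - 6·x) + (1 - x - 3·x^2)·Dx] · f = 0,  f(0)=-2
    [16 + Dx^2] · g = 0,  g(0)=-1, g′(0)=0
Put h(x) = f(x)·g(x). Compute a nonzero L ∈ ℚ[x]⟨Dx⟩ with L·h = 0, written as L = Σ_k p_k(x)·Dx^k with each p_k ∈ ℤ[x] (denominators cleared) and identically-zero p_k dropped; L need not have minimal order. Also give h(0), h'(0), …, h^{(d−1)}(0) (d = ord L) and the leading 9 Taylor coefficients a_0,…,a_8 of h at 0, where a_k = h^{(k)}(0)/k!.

f: a_k = -2, -2, -8, -14, -38, -80, -194, -434, -1016, …
g: a_k = -1, 0, 8, 0, -32/3, 0, 256/45, 0, -512/315, …
Product ⇒ symmetric product L₀, ord ≤ 2.
L = (-10 + 16·x + 48·x^2) + (2 + 12·x)·Dx + (-1 + x + 3·x^2)·Dx^2  (order 2).
h: a_k = 2, 2, -8, -2, -14/3, -32/3, -1622/45, -3062/45, -54472/315, …
ICs: h(0) = 2, h′(0) = 2.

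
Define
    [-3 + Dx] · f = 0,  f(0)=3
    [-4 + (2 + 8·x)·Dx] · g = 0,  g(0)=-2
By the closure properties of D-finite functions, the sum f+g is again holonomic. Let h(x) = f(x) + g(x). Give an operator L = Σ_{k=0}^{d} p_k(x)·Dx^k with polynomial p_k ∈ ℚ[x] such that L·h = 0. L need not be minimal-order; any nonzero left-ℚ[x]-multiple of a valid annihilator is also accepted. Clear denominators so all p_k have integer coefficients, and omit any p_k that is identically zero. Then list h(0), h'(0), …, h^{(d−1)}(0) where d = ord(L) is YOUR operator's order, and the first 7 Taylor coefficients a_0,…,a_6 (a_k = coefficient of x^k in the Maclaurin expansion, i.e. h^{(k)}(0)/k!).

f: a_k = 3, 9, 27/2, 27/2, 81/8, 243/40, 243/80, …
g: a_k = -2, -4, 4, -8, 20, -56, 168, …
L₀ := lclm(L_f,L_g); ord L₀ ≤ 1+1.
L = (30 + 72·x) + (-13 - 72·x - 144·x^2)·Dx + (1 + 16·x + 48·x^2)·Dx^2  (order 2).
h: a_k = 1, 5, 35/2, 11/2, 241/8, -1997/40, 13683/80, …
ICs: h(0) = 1, h′(0) = 5.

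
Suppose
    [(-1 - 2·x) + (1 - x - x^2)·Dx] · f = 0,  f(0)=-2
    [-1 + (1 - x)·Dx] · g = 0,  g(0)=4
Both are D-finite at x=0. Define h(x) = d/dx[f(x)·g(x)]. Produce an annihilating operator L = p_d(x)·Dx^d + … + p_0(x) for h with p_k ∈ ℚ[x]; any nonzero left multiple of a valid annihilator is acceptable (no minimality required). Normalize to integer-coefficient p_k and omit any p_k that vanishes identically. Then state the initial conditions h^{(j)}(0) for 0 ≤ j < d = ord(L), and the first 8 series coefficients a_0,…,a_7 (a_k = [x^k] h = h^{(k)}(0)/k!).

L = (8 - 6·x - 12·x^2 + 12·x^4) + (-2 + 4·x + 3·x^2 - 8·x^3 + 3·x^5)·Dx  (order 1).
h: a_k = -16, -64, -168, -384, -800, -1584, -3024, -5632, …
ICs: h(0) = -16.

f: a_k = -2, -2, -4, -6, -10, -16, -26, -42, …
g: a_k = 4, 4, 4, 4, 4, 4, 4, 4, …
L₀ := L_f ⊗_s L_g (sym. prod.), ord ≤ 1.
Derive L from L₀ (diff closure).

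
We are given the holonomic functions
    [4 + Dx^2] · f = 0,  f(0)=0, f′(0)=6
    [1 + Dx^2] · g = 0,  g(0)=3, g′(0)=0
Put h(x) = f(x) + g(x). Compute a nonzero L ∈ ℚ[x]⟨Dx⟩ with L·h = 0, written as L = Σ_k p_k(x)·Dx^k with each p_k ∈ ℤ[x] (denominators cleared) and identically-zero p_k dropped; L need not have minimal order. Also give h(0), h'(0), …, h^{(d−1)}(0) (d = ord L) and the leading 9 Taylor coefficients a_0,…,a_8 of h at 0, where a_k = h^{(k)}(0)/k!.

f: a_k = 0, 6, 0, -4, 0, 4/5, 0, -8/105, 0, …
g: a_k = 3, 0, -3/2, 0, 1/8, 0, -1/240, 0, 1/13440, …
L₀ := lclm(L_f,L_g); ord L₀ ≤ 2+2.
L = 4 + 5·Dx^2 + Dx^4  (order 4).
h: a_k = 3, 6, -3/2, -4, 1/8, 4/5, -1/240, -8/105, 1/13440, …
ICs: h(0) = 3, h′(0) = 6, h′′(0) = -3, h′′′(0) = -24.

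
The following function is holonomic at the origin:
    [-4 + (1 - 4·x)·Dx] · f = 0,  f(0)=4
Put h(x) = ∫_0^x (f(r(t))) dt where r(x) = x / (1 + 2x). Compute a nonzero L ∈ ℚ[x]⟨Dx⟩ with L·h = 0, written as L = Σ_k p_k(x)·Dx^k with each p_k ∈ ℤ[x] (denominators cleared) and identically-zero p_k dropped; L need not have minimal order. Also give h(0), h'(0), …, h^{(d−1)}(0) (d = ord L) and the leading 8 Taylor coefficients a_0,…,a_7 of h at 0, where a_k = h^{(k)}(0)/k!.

L = 4·Dx + (-1 + 4·x^2)·Dx^2  (order 2).
h: a_k = 0, 4, 8, 32/3, 16, 128/5, 128/3, 512/7, …
ICs: h(0) = 0, h′(0) = 4.

f: a_k = 4, 16, 64, 256, 1024, 4096, 16384, 65536, …
L₀ from L_f via x↦r, Dx↦r'^{-1}Dx.
h=∫₀ˣh₀: take L = L₀·Dx.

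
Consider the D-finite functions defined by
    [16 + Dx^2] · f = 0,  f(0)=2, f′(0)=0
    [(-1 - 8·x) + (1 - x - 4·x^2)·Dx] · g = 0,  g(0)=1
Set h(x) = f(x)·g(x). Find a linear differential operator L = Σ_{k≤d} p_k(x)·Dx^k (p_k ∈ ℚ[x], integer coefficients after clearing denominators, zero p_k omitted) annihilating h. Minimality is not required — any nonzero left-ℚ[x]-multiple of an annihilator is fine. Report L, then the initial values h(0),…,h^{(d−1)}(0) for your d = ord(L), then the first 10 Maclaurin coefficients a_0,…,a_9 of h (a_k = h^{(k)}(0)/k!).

L = (-8 + 16·x + 64·x^2) + (2 + 16·x)·Dx + (-1 + x + 4·x^2)·Dx^2  (order 2).
h: a_k = 2, 2, -6, 2, -2/3, 22/3, -302/45, 1018/45, -34/35, 28198/315, …
ICs: h(0) = 2, h′(0) = 2.

f: a_k = 2, 0, -16, 0, 64/3, 0, -512/45, 0, 1024/315, 0, …
g: a_k = 1, 1, 5, 9, 29, 65, 181, 441, 1165, 2929, …
Sym-product of L_f,L_g gives L₀ (≤ ord 2).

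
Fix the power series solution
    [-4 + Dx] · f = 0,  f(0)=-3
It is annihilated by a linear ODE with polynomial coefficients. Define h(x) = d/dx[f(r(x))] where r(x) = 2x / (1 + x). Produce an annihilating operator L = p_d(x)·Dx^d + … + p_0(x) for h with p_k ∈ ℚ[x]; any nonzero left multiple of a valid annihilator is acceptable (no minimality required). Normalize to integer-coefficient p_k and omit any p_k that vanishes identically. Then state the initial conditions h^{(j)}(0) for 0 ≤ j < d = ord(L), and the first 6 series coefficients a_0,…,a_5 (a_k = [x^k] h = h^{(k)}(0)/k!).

f: a_k = -3, -12, -24, -32, -32, -128/5, …
h₀=f(r): pull back L_f along r ⇒ L₀.
Derive L from L₀ (diff closure).
L = (6 - 2·x) + (-1 - 2·x - x^2)·Dx  (order 1).
h: a_k = -24, -144, -264, -32, 264, -368/5, …
ICs: h(0) = -24.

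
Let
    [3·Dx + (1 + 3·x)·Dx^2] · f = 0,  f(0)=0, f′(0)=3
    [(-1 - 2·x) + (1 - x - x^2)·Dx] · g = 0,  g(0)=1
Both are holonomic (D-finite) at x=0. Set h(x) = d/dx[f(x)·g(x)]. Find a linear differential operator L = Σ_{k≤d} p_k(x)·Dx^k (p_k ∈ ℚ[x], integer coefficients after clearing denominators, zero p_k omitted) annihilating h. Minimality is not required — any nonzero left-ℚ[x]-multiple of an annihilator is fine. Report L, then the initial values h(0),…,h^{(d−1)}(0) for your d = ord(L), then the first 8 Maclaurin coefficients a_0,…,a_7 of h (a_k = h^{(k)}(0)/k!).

f: a_k = 0, 3, -9/2, 9, -81/4, 243/5, -243/2, 2187/7, …
g: a_k = 1, 1, 2, 3, 5, 8, 13, 21, …
L₀ := L_f ⊗_s L_g (sym. prod.), ord ≤ 2.
h₀' ⇒ L via d/dx closure of L₀.
L = (102 + 270·x + 324·x^2) + (-3 + 93·x + 324·x^2 + 252·x^3)·Dx + (-5 - 22·x - 4·x^2 + 63·x^3 + 36·x^4)·Dx^2  (order 2).
h: a_k = 3, -3, 63/2, -45, 957/4, -2547/5, 38553/20, -176301/35, …
ICs: h(0) = 3, h′(0) = -3.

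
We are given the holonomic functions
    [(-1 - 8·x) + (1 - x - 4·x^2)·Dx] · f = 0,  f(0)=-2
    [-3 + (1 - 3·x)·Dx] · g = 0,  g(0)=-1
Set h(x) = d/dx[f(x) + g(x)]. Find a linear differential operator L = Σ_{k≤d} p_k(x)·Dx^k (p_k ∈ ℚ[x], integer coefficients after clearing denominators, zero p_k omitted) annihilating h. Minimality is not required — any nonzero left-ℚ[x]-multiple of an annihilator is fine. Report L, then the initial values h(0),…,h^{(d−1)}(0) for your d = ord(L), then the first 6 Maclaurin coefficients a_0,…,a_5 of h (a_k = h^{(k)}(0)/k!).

f: a_k = -2, -2, -10, -18, -58, -130, …
g: a_k = -1, -3, -9, -27, -81, -243, …
h₀=f+g: left-lcm gives L₀, ord ≤ 2.
h₀' ⇒ L via d/dx closure of L₀.
L = (54 - 288·x + 1728·x^2 - 2304·x^3 + 1728·x^4) + (-42·x - 144·x^2 + 1248·x^3 - 2088·x^4 + 1728·x^5)·Dx + (-1 + 16·x - 71·x^2 + 96·x^3 + 72·x^4 - 312·x^5 + 288·x^6)·Dx^2  (order 2).
h: a_k = -5, -38, -135, -556, -1865, -6546, …
ICs: h(0) = -5, h′(0) = -38.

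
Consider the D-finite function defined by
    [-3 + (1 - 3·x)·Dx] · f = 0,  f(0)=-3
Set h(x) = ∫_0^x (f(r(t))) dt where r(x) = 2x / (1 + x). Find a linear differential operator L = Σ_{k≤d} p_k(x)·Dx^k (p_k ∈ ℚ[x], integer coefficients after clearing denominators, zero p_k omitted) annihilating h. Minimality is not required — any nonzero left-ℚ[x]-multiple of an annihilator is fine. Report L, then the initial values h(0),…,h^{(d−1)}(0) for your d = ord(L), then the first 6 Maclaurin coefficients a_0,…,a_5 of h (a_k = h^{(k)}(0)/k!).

f: a_k = -3, -9, -27, -81, -243, -729, …
Substitute x→r, Dx→(1/r')Dx; clear ⇒ L₀.
∫: right-multiply L₀ by Dx.
L = 6·Dx + (-1 + 4·x + 5·x^2)·Dx^2  (order 2).
h: a_k = 0, -3, -9, -30, -225/2, -450, …
ICs: h(0) = 0, h′(0) = -3.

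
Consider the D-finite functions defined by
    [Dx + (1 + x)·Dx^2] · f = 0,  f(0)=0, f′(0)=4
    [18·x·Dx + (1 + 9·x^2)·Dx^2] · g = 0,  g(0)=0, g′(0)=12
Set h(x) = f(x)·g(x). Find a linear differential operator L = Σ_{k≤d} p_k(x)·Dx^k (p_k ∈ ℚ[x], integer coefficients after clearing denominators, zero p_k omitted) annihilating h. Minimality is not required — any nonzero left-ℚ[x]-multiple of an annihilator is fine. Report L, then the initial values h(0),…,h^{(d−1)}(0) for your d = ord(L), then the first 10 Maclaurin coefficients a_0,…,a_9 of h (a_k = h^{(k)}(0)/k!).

f: a_k = 0, 4, -2, 4/3, -1, 4/5, -2/3, 4/7, -1/2, 4/9, …
g: a_k = 0, 12, 0, -36, 0, 972/5, 0, -8748/7, 0, 8748, …
Product ⇒ symmetric product L₀, ord ≤ 4.
L = (1368 + 2700·x + 37584·x^2 + 95580·x^3 + 87480·x^4 + 37908·x^5 + 26244·x^7)·Dx + (1298 + 9180·x + 54612·x^2 + 194724·x^3 + 324000·x^4 + 271188·x^5 + 102060·x^6 + 78732·x^7 + 91854·x^8)·Dx^2 + (76 + 2848·x + 12096·x^2 + 43992·x^3 + 117288·x^4 + 173016·x^5 + 139968·x^6 + 75816·x^7 + 78732·x^8 + 52488·x^9)·Dx^3 + (37 + 146·x + 901·x^2 + 2808·x^3 + 7362·x^4 + 15228·x^5 + 21546·x^6 + 17496·x^7 + 12393·x^8 + 13122·x^9 + 6561·x^10)·Dx^4  (order 4).
h: a_k = 0, 0, 48, -24, -128, 60, 3696/5, -1804/5, -23808/5, 81306/35, …
ICs: h(0) = 0, h′(0) = 0, h′′(0) = 96, h′′′(0) = -144.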